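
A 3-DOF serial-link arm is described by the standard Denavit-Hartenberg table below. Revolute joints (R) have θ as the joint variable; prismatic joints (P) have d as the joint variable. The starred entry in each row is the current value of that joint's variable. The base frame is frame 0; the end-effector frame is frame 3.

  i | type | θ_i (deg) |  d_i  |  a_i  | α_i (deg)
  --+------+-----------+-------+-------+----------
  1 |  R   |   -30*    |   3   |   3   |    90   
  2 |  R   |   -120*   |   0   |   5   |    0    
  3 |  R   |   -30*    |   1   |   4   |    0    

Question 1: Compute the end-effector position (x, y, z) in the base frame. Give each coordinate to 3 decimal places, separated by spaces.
-3.067 0.616 -3.330

after link 1: o_1 = (2.5981, -1.5000, 3.0000)
after link 2: o_2 = (0.4330, -0.2500, -1.3301)
after link 3: o_3 = (-3.0670, 0.6160, -3.3301)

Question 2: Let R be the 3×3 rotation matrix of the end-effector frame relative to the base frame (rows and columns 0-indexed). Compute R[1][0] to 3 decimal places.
0.433

End-effector x-axis (col 0 of R) = (-0.7500,0.4330,-0.5000)
R[1][0] = 0.4330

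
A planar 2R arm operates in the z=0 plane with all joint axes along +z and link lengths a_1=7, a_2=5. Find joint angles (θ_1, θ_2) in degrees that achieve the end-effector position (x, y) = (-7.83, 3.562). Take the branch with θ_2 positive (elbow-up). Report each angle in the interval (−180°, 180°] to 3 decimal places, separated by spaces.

120.000 90.003

cos θ_2 = (73.9967−7²−5²)/(2·7·5) = -0.0000; θ_2 = 90.0027° (elbow-up)
β = atan2(3.5620,-7.8300) = 155.5384°; ψ = atan2(5.0000,6.9998) = 35.5386°
θ_1 = β − ψ = 119.9998°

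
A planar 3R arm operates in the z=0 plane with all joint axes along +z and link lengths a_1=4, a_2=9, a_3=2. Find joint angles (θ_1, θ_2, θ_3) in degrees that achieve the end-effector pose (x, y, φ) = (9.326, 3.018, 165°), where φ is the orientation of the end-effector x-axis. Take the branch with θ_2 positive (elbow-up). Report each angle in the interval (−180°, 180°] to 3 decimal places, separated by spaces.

-30.004 60.008 134.996

wrist centre = target − a_3·(cos φ, sin φ) = (11.2579, 2.5004)
cos θ_2 = (132.9910−4²−9²)/(2·4·9) = 0.4999; θ_2 = 60.0082° (elbow-up)
β = atan2(2.5004,11.2579) = 12.5221°; ψ = atan2(7.7949,8.4989) = 42.5260°
θ_1 = β − ψ = -30.0039°
θ_3 = φ − θ_1 − θ_2 = 134.9956° (wrapped to (-180°,180°])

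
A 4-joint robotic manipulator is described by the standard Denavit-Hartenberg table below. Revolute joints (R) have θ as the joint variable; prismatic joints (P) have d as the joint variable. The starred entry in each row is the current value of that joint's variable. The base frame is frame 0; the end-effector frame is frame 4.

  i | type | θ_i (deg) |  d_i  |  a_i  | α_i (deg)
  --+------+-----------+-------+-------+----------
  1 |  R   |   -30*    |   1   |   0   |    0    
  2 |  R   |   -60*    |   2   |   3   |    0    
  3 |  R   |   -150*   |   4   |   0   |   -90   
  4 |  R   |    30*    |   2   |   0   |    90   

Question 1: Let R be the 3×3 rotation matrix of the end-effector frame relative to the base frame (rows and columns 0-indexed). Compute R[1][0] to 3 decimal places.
0.750

End-effector x-axis (col 0 of R) = (-0.4330,0.7500,-0.5000)
R[1][0] = 0.7500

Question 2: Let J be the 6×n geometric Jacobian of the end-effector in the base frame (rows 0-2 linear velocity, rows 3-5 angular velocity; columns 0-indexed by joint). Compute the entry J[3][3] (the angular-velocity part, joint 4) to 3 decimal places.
axis z_3 = (-0.8660,-0.5000,0.0000); lever o_n−o_3 = (-1.7321,-1.0000,0.0000)
cross product → J_v[:, 3] = (0.0000,-0.0000,-0.0000)
J_ω[:, 3] = z_3
entry J[3][3] = -0.8660

-0.866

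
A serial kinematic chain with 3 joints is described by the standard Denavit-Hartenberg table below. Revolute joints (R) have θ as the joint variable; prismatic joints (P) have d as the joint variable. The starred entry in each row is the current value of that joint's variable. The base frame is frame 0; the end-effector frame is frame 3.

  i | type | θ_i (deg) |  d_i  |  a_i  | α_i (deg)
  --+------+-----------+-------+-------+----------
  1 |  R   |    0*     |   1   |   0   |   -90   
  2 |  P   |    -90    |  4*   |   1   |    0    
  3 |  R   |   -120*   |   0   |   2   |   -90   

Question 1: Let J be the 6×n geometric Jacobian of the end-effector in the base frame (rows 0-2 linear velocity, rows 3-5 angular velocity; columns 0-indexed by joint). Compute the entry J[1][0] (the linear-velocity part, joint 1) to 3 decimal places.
-1.732

axis z_0 = ẑ; lever o_n−o_0 = (-1.7321,4.0000,1.0000)
cross product → J_v[:, 0] = (-4.0000,-1.7321,0.0000)
J_ω[:, 0] = z_0
entry J[1][0] = -1.7321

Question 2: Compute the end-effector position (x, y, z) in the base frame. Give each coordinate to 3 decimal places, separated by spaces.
after link 1: o_1 = (0.0000, 0.0000, 1.0000)
after link 2: o_2 = (0.0000, 4.0000, 2.0000)
after link 3: o_3 = (-1.7321, 4.0000, 1.0000)

-1.732 4.000 1.000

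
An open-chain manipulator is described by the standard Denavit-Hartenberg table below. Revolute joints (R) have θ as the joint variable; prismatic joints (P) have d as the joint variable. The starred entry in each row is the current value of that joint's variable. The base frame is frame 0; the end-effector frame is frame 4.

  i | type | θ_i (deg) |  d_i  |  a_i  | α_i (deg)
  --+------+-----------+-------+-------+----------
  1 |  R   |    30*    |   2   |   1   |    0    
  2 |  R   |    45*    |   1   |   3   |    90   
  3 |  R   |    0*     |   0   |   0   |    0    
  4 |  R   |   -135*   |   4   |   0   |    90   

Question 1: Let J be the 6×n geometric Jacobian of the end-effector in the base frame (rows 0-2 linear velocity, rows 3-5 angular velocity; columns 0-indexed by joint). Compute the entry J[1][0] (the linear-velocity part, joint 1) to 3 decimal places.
5.506

axis z_0 = ẑ; lever o_n−o_0 = (5.5062,2.3625,3.0000)
cross product → J_v[:, 0] = (-2.3625,5.5062,0.0000)
J_ω[:, 0] = z_0
entry J[1][0] = 5.5062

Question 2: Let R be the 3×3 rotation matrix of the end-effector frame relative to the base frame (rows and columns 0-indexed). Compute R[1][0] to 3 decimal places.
-0.683

End-effector x-axis (col 0 of R) = (-0.1830,-0.6830,-0.7071)
R[1][0] = -0.6830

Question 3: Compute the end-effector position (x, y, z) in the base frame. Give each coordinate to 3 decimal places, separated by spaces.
5.506 2.363 3.000

after link 1: o_1 = (0.8660, 0.5000, 2.0000)
after link 2: o_2 = (1.6425, 3.3978, 3.0000)
after link 3: o_3 = (1.6425, 3.3978, 3.0000)
after link 4: o_4 = (5.5062, 2.3625, 3.0000)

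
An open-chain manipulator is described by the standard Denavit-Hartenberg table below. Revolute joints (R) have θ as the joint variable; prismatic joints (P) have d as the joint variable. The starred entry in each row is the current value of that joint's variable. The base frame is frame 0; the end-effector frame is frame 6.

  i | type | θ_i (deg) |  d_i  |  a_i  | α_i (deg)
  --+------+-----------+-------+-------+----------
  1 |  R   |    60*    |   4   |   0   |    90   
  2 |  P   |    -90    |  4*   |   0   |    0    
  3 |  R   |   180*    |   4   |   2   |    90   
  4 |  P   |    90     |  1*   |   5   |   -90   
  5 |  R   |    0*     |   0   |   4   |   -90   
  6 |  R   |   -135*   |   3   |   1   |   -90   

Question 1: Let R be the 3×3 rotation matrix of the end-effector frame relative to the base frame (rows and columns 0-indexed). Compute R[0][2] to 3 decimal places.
End-effector z-axis (col 2 of R) = (0.6124,-0.3536,-0.7071)
R[0][2] = 0.6124

0.612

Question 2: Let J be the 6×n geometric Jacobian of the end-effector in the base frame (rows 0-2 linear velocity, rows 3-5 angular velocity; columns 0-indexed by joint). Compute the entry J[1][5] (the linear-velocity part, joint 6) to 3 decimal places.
-0.354

axis z_5 = (-0.5000,-0.8660,-0.0000); lever o_n−o_5 = (-2.1124,-2.2445,-0.7071)
cross product → J_v[:, 5] = (0.6124,-0.3536,-0.7071)
J_ω[:, 5] = z_5
entry J[1][5] = -0.3536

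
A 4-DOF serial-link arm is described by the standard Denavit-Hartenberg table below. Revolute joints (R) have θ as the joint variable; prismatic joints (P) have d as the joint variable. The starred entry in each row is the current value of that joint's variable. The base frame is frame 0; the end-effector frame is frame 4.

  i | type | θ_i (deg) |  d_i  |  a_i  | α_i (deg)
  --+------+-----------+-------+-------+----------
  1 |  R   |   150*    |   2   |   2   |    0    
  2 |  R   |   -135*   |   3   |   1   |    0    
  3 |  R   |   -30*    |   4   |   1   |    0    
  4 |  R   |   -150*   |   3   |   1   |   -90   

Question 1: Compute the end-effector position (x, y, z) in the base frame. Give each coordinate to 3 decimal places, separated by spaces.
-0.766 0.741 12.000

after link 1: o_1 = (-1.7321, 1.0000, 2.0000)
after link 2: o_2 = (-0.7661, 1.2588, 5.0000)
after link 3: o_3 = (0.1998, 1.0000, 9.0000)
after link 4: o_4 = (-0.7661, 0.7412, 12.0000)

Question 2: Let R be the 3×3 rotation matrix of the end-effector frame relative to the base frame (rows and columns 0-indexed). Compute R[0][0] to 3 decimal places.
-0.966

End-effector x-axis (col 0 of R) = (-0.9659,-0.2588,0.0000)
R[0][0] = -0.9659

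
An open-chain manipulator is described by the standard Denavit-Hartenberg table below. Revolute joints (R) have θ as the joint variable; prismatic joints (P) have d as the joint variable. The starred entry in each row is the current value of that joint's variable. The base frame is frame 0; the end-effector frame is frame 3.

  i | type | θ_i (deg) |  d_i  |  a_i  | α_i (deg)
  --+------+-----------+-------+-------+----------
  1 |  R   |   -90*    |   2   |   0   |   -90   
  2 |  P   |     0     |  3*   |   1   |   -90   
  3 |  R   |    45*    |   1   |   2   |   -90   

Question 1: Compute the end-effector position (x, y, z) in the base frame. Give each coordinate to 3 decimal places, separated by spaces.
1.586 -2.414 1.000

after link 1: o_1 = (0.0000, 0.0000, 2.0000)
after link 2: o_2 = (3.0000, -1.0000, 2.0000)
after link 3: o_3 = (1.5858, -2.4142, 1.0000)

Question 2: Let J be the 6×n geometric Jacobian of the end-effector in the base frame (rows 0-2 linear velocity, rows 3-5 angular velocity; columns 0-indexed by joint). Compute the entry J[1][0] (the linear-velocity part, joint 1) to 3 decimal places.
1.586

axis z_0 = ẑ; lever o_n−o_0 = (1.5858,-2.4142,1.0000)
cross product → J_v[:, 0] = (2.4142,1.5858,-0.0000)
J_ω[:, 0] = z_0
entry J[1][0] = 1.5858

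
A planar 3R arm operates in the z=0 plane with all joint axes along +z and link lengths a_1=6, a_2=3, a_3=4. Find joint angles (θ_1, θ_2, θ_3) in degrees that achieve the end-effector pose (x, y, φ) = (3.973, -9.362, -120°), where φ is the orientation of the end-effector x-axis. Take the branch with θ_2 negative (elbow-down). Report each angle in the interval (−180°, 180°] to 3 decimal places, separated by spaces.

-30.003 -44.986 -45.011

wrist centre = target − a_3·(cos φ, sin φ) = (5.9730, -5.8979)
cos θ_2 = (70.4619−6²−3²)/(2·6·3) = 0.7073; θ_2 = -44.9863° (elbow-down)
β = atan2(-5.8979,5.9730) = -44.6375°; ψ = atan2(-2.1208,8.1218) = -14.6346°
θ_1 = β − ψ = -30.0029°
θ_3 = φ − θ_1 − θ_2 = -45.0108° (wrapped to (-180°,180°])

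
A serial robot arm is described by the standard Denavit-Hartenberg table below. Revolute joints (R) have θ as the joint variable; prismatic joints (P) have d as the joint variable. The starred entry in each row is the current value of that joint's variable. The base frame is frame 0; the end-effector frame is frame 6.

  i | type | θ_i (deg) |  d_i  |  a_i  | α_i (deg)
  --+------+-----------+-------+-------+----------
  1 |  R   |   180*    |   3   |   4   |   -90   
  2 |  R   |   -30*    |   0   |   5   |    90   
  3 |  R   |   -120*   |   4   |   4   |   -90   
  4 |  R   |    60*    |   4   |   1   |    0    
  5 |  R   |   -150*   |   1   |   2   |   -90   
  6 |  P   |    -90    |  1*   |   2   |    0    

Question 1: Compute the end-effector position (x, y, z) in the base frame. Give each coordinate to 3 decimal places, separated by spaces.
-8.632 8.263 11.602

after link 1: o_1 = (-4.0000, 0.0000, 3.0000)
after link 2: o_2 = (-8.3301, 0.0000, 5.5000)
after link 3: o_3 = (-4.5981, 3.4641, 7.9641)
after link 4: o_4 = (-7.8146, 5.8971, 8.8212)
after link 5: o_5 = (-7.5646, 6.3971, 10.9862)
after link 6: o_6 = (-8.6316, 8.2631, 11.6022)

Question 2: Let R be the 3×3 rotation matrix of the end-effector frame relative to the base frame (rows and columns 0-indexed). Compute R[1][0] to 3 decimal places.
End-effector x-axis (col 0 of R) = (-0.7500,0.5000,0.4330)
R[1][0] = 0.5000

0.500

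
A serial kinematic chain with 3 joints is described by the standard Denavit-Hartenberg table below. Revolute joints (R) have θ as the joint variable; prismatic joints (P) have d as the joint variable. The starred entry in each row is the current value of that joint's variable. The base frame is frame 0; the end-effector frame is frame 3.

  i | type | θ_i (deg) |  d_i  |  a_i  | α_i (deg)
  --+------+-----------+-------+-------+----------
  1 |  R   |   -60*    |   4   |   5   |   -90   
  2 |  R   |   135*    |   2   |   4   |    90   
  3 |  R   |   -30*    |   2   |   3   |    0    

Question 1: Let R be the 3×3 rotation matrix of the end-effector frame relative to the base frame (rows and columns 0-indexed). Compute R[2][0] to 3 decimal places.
End-effector x-axis (col 0 of R) = (-0.7392,0.2803,-0.6124)
R[2][0] = -0.6124

-0.612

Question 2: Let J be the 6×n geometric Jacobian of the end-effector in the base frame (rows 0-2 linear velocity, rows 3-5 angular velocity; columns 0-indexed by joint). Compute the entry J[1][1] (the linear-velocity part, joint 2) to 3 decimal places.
5.265

axis z_1 = (0.8660,0.5000,0.0000); lever o_n−o_1 = (-1.1927,3.0657,-6.0798)
cross product → J_v[:, 1] = (-3.0399,5.2652,3.2513)
J_ω[:, 1] = z_1
entry J[1][1] = 5.2652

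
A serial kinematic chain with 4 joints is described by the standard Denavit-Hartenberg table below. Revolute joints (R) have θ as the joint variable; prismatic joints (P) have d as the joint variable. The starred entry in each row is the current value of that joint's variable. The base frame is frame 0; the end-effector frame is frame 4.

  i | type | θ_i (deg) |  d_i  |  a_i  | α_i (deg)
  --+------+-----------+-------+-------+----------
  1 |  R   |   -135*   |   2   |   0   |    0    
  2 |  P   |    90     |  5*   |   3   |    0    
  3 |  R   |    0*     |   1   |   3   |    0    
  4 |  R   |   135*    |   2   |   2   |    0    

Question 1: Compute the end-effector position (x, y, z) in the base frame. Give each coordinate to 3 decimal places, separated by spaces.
4.243 -2.243 10.000

after link 1: o_1 = (0.0000, 0.0000, 2.0000)
after link 2: o_2 = (2.1213, -2.1213, 7.0000)
after link 3: o_3 = (4.2426, -4.2426, 8.0000)
after link 4: o_4 = (4.2426, -2.2426, 10.0000)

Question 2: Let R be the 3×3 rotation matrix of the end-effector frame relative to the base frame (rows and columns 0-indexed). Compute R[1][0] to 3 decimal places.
End-effector x-axis (col 0 of R) = (0.0000,1.0000,0.0000)
R[1][0] = 1.0000

1.000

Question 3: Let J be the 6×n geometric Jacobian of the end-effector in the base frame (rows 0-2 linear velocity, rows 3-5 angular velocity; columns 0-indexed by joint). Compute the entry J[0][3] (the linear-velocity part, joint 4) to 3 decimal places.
axis z_3 = (0.0000,0.0000,1.0000); lever o_n−o_3 = (0.0000,2.0000,2.0000)
cross product → J_v[:, 3] = (-2.0000,0.0000,0.0000)
J_ω[:, 3] = z_3
entry J[0][3] = -2.0000

-2.000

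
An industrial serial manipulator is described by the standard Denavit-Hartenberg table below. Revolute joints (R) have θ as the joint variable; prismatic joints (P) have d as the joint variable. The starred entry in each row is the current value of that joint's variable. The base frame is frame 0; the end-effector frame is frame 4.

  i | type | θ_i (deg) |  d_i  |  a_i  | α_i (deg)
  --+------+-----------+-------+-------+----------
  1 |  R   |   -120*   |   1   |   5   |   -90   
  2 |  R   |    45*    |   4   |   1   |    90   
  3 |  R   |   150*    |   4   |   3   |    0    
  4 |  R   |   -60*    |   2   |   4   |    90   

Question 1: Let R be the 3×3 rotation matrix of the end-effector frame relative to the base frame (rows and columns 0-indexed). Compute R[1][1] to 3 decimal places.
End-effector y-axis (col 1 of R) = (-0.3536,-0.6124,0.7071)
R[1][1] = -0.6124

-0.612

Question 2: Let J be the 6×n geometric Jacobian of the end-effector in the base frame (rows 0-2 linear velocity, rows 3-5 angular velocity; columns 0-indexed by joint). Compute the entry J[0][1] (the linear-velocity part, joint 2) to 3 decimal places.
axis z_1 = (0.8660,-0.5000,0.0000); lever o_n−o_1 = (6.6709,-7.4456,5.3727)
cross product → J_v[:, 1] = (-2.6863,-4.6529,-3.1126)
J_ω[:, 1] = z_1
entry J[0][1] = -2.6863

-2.686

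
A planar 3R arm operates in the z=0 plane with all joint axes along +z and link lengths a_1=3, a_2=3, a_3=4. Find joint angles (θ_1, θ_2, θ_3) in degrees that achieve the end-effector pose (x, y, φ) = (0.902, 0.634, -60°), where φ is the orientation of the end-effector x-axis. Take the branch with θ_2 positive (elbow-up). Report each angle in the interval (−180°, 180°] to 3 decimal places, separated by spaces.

59.999 90.000 150.001

wrist centre = target − a_3·(cos φ, sin φ) = (-1.0980, 4.0981)
cos θ_2 = (18.0000−3²−3²)/(2·3·3) = 0.0000; θ_2 = 89.9999° (elbow-up)
β = atan2(4.0981,-1.0980) = 104.9989°; ψ = atan2(3.0000,3.0000) = 44.9999°
θ_1 = β − ψ = 59.9990°
θ_3 = φ − θ_1 − θ_2 = 150.0011° (wrapped to (-180°,180°])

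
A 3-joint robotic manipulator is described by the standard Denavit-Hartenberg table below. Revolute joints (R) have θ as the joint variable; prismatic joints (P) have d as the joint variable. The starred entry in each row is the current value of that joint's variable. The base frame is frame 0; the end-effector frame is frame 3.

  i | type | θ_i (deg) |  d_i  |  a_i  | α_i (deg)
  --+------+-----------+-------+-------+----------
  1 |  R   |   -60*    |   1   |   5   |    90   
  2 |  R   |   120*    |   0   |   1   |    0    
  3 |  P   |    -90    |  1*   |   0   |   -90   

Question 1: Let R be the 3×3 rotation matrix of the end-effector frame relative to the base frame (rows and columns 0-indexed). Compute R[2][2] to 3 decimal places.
End-effector z-axis (col 2 of R) = (-0.2500,0.4330,0.8660)
R[2][2] = 0.8660

0.866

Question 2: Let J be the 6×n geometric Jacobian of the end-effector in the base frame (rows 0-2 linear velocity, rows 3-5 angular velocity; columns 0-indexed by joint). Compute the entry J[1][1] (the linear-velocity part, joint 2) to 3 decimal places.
0.750

axis z_1 = (-0.8660,-0.5000,0.0000); lever o_n−o_1 = (-1.1160,-0.0670,0.8660)
cross product → J_v[:, 1] = (-0.4330,0.7500,-0.5000)
J_ω[:, 1] = z_1
entry J[1][1] = 0.7500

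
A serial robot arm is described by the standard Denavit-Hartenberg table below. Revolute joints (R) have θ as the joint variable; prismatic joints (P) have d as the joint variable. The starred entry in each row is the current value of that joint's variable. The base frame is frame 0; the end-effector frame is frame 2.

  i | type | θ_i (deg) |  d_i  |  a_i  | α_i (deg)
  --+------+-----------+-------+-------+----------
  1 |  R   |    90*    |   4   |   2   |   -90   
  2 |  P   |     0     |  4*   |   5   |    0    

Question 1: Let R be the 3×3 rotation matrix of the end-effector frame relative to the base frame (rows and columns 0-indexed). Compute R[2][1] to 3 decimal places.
End-effector y-axis (col 1 of R) = (-0.0000,0.0000,-1.0000)
R[2][1] = -1.0000

-1.000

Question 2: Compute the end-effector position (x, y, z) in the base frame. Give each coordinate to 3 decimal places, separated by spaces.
after link 1: o_1 = (0.0000, 2.0000, 4.0000)
after link 2: o_2 = (-4.0000, 7.0000, 4.0000)

-4.000 7.000 4.000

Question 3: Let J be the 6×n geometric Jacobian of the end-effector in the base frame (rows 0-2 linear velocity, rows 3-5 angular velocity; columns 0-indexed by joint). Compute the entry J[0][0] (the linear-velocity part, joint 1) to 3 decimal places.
-7.000

axis z_0 = ẑ; lever o_n−o_0 = (-4.0000,7.0000,4.0000)
cross product → J_v[:, 0] = (-7.0000,-4.0000,0.0000)
J_ω[:, 0] = z_0
entry J[0][0] = -7.0000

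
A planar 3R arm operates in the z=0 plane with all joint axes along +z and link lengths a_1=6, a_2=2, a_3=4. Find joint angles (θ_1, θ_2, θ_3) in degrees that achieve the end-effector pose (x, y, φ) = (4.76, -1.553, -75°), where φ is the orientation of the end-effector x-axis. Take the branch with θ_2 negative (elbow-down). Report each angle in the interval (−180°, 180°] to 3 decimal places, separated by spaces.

wrist centre = target − a_3·(cos φ, sin φ) = (3.7247, 2.3107)
cos θ_2 = (19.2129−6²−2²)/(2·6·2) = -0.8661; θ_2 = -150.0118° (elbow-down)
β = atan2(2.3107,3.7247) = 31.8142°; ψ = atan2(-0.9996,4.2677) = -13.1829°
θ_1 = β − ψ = 44.9970°
θ_3 = φ − θ_1 − θ_2 = 30.0148° (wrapped to (-180°,180°])

44.997 -150.012 30.015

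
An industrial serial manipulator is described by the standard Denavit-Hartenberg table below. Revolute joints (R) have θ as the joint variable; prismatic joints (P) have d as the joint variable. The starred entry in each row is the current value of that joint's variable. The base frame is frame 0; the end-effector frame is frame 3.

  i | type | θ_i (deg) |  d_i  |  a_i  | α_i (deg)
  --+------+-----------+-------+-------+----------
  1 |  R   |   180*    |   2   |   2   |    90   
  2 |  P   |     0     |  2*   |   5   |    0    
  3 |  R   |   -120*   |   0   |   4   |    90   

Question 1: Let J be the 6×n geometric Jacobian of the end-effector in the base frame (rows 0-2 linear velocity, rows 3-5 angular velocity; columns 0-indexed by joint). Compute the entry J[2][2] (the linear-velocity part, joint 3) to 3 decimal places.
axis z_2 = (0.0000,1.0000,0.0000); lever o_n−o_2 = (2.0000,0.0000,-3.4641)
cross product → J_v[:, 2] = (-3.4641,0.0000,-2.0000)
J_ω[:, 2] = z_2
entry J[2][2] = -2.0000

-2.000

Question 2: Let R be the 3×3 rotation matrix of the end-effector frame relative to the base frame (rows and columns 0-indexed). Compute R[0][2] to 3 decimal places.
0.866

End-effector z-axis (col 2 of R) = (0.8660,-0.0000,0.5000)
R[0][2] = 0.8660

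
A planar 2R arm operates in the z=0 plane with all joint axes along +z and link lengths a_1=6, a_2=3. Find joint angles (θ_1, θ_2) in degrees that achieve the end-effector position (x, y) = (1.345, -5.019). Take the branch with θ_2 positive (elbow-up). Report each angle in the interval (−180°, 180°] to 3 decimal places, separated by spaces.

cos θ_2 = (26.9994−6²−3²)/(2·6·3) = -0.5000; θ_2 = 120.0011° (elbow-up)
β = atan2(-5.0190,1.3450) = -74.9983°; ψ = atan2(2.5980,4.4999) = 30.0000°
θ_1 = β − ψ = -104.9983°

-104.998 120.001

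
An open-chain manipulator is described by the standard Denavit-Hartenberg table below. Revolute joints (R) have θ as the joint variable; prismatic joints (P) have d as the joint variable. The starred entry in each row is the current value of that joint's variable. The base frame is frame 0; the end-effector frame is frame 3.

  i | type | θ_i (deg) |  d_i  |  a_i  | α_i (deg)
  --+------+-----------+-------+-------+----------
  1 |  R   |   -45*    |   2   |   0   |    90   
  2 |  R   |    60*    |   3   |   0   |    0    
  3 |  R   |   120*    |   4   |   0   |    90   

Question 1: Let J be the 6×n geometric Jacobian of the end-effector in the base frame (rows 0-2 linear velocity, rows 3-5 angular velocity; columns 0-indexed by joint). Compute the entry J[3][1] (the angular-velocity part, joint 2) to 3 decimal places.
axis z_1 = (-0.7071,-0.7071,0.0000); lever o_n−o_1 = (-4.9497,-4.9497,0.0000)
cross product → J_v[:, 1] = (-0.0000,0.0000,0.0000)
J_ω[:, 1] = z_1
entry J[3][1] = -0.7071

-0.707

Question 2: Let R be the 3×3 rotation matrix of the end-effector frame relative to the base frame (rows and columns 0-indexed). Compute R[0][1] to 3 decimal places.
-0.707

End-effector y-axis (col 1 of R) = (-0.7071,-0.7071,0.0000)
R[0][1] = -0.7071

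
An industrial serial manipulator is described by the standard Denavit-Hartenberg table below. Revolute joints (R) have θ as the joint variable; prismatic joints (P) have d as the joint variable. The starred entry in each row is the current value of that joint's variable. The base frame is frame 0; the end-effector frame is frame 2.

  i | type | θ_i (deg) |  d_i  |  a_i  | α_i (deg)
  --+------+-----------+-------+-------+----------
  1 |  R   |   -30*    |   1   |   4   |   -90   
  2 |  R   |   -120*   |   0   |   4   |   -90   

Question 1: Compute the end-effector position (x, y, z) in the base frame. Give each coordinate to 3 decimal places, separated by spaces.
after link 1: o_1 = (3.4641, -2.0000, 1.0000)
after link 2: o_2 = (1.7321, -1.0000, 4.4641)

1.732 -1.000 4.464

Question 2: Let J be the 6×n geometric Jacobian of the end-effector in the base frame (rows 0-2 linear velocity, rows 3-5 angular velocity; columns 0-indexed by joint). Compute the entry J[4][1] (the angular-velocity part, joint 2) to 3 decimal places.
0.866

axis z_1 = (0.5000,0.8660,0.0000); lever o_n−o_1 = (-1.7321,1.0000,3.4641)
cross product → J_v[:, 1] = (3.0000,-1.7321,2.0000)
J_ω[:, 1] = z_1
entry J[4][1] = 0.8660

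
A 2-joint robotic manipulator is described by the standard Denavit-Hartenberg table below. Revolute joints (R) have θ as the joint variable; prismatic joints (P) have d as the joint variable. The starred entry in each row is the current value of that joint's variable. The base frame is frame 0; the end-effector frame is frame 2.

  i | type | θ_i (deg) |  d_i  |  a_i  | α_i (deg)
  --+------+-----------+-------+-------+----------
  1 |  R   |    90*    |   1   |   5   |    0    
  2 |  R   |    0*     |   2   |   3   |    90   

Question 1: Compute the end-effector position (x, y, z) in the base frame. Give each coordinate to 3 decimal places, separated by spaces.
0.000 8.000 3.000

after link 1: o_1 = (0.0000, 5.0000, 1.0000)
after link 2: o_2 = (0.0000, 8.0000, 3.0000)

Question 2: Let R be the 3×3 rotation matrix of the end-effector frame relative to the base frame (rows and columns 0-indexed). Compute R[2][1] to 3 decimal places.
1.000

End-effector y-axis (col 1 of R) = (-0.0000,0.0000,1.0000)
R[2][1] = 1.0000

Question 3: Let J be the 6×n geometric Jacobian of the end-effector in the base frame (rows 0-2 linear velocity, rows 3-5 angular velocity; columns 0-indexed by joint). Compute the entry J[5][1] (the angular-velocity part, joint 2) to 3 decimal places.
axis z_1 = (0.0000,0.0000,1.0000); lever o_n−o_1 = (0.0000,3.0000,2.0000)
cross product → J_v[:, 1] = (-3.0000,0.0000,0.0000)
J_ω[:, 1] = z_1
entry J[5][1] = 1.0000

1.000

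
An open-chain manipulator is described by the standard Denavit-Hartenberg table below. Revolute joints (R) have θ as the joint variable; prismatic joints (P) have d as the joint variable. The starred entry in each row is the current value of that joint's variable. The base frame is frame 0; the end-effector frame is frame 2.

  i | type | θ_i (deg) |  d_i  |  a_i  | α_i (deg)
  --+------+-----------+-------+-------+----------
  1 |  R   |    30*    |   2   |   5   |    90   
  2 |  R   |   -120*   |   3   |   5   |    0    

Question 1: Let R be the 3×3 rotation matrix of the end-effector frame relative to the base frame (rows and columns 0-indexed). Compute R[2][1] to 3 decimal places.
-0.500

End-effector y-axis (col 1 of R) = (0.7500,0.4330,-0.5000)
R[2][1] = -0.5000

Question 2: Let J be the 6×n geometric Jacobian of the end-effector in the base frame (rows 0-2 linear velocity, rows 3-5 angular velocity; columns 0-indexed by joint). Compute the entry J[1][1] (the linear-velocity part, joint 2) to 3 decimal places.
2.165

axis z_1 = (0.5000,-0.8660,0.0000); lever o_n−o_1 = (-0.6651,-3.8481,-4.3301)
cross product → J_v[:, 1] = (3.7500,2.1651,-2.5000)
J_ω[:, 1] = z_1
entry J[1][1] = 2.1651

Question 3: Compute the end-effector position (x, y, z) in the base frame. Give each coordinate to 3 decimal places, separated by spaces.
after link 1: o_1 = (4.3301, 2.5000, 2.0000)
after link 2: o_2 = (3.6651, -1.3481, -2.3301)

3.665 -1.348 -2.330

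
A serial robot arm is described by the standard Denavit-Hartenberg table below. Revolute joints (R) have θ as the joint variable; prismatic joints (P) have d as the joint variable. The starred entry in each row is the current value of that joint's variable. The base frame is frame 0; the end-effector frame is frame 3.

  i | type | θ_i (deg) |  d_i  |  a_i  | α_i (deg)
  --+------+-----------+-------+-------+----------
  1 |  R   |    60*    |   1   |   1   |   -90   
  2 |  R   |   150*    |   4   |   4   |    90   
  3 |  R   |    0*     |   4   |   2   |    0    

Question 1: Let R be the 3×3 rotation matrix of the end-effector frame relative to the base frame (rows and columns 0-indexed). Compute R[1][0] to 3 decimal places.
-0.750

End-effector x-axis (col 0 of R) = (-0.4330,-0.7500,-0.5000)
R[1][0] = -0.7500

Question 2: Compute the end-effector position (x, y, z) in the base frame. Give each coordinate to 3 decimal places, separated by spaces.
after link 1: o_1 = (0.5000, 0.8660, 1.0000)
after link 2: o_2 = (-4.6962, -0.1340, -1.0000)
after link 3: o_3 = (-4.5622, 0.0981, -5.4641)

-4.562 0.098 -5.464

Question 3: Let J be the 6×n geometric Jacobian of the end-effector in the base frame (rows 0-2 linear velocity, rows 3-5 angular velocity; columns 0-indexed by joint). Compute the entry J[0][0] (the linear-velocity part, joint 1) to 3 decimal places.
-0.098

axis z_0 = ẑ; lever o_n−o_0 = (-4.5622,0.0981,-5.4641)
cross product → J_v[:, 0] = (-0.0981,-4.5622,0.0000)
J_ω[:, 0] = z_0
entry J[0][0] = -0.0981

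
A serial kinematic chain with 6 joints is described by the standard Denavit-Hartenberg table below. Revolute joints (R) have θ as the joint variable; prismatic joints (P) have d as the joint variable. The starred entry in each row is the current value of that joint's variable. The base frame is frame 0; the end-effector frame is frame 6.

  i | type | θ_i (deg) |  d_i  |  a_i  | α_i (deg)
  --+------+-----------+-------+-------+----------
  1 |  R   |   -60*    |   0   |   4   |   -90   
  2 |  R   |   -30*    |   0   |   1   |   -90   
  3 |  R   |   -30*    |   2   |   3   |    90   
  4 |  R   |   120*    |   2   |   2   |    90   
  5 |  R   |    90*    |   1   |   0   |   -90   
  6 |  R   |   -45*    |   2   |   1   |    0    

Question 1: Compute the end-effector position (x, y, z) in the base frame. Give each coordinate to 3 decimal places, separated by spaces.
8.209 -5.052 -0.709

after link 1: o_1 = (2.0000, -3.4641, 0.0000)
after link 2: o_2 = (2.4330, -4.2141, 0.5000)
after link 3: o_3 = (5.3571, -6.2787, 0.0670)
after link 4: o_4 = (6.0490, -5.0131, -2.3660)
after link 5: o_5 = (6.8738, -5.5756, -2.4240)
after link 6: o_6 = (8.2092, -5.0516, -0.7088)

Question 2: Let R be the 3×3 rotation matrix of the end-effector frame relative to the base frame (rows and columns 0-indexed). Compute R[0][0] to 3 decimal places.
0.960

End-effector x-axis (col 0 of R) = (0.9604,0.1736,-0.2178)
R[0][0] = 0.9604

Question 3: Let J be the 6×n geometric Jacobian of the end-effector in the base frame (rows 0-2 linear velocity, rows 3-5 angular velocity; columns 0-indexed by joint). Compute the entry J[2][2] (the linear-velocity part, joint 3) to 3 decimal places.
axis z_2 = (0.2500,-0.4330,-0.8660); lever o_n−o_2 = (5.7762,-0.8375,-1.2088)
cross product → J_v[:, 2] = (-0.2018,-4.7001,2.2918)
J_ω[:, 2] = z_2
entry J[2][2] = 2.2918

2.292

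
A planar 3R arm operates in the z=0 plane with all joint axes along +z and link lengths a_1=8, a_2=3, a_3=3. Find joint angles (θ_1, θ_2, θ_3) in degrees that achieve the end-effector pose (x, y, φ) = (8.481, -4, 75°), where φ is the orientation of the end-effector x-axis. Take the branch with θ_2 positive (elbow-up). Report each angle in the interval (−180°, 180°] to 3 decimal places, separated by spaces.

wrist centre = target − a_3·(cos φ, sin φ) = (7.7045, -6.8978)
cos θ_2 = (106.9393−8²−3²)/(2·8·3) = 0.7071; θ_2 = 45.0031° (elbow-up)
β = atan2(-6.8978,7.7045) = -41.8377°; ψ = atan2(2.1214,10.1212) = 11.8380°
θ_1 = β − ψ = -53.6757°
θ_3 = φ − θ_1 − θ_2 = 83.6726° (wrapped to (-180°,180°])

-53.676 45.003 83.673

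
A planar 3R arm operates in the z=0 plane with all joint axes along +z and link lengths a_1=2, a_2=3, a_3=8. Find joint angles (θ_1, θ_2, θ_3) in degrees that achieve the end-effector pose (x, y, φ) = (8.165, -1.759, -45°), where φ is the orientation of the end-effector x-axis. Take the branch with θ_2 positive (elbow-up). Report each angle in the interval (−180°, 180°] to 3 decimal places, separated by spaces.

wrist centre = target − a_3·(cos φ, sin φ) = (2.5081, 3.8979)
cos θ_2 = (21.4841−2²−3²)/(2·2·3) = 0.7070; θ_2 = 45.0082° (elbow-up)
β = atan2(3.8979,2.5081) = 57.2400°; ψ = atan2(2.1216,4.1210) = 27.2408°
θ_1 = β − ψ = 29.9992°
θ_3 = φ − θ_1 − θ_2 = -120.0074° (wrapped to (-180°,180°])

29.999 45.008 -120.007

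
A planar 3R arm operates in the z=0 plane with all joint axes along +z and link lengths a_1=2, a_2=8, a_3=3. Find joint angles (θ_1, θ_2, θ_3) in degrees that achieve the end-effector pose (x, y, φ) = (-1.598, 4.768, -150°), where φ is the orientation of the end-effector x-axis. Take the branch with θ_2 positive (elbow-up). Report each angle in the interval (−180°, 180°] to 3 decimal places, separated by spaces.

-59.997 149.997 120.000

wrist centre = target − a_3·(cos φ, sin φ) = (1.0001, 6.2680)
cos θ_2 = (40.2880−2²−8²)/(2·2·8) = -0.8660; θ_2 = 149.9972° (elbow-up)
β = atan2(6.2680,1.0001) = 80.9347°; ψ = atan2(4.0003,-4.9280) = 140.9318°
θ_1 = β − ψ = -59.9971°
θ_3 = φ − θ_1 − θ_2 = 119.9999° (wrapped to (-180°,180°])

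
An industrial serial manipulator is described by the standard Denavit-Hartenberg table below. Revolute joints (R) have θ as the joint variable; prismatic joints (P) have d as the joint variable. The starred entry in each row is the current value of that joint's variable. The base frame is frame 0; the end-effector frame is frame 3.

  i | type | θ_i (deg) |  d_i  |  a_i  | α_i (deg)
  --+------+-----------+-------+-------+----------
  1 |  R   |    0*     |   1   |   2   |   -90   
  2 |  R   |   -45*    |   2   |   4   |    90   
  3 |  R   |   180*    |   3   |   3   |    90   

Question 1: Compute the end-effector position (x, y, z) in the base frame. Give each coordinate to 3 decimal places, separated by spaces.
0.586 2.000 3.828

after link 1: o_1 = (2.0000, 0.0000, 1.0000)
after link 2: o_2 = (4.8284, 2.0000, 3.8284)
after link 3: o_3 = (0.5858, 2.0000, 3.8284)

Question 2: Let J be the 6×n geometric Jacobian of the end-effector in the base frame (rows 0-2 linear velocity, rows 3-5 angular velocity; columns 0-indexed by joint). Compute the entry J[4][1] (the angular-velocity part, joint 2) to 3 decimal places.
1.000

axis z_1 = (0.0000,1.0000,0.0000); lever o_n−o_1 = (-1.4142,2.0000,2.8284)
cross product → J_v[:, 1] = (2.8284,-0.0000,1.4142)
J_ω[:, 1] = z_1
entry J[4][1] = 1.0000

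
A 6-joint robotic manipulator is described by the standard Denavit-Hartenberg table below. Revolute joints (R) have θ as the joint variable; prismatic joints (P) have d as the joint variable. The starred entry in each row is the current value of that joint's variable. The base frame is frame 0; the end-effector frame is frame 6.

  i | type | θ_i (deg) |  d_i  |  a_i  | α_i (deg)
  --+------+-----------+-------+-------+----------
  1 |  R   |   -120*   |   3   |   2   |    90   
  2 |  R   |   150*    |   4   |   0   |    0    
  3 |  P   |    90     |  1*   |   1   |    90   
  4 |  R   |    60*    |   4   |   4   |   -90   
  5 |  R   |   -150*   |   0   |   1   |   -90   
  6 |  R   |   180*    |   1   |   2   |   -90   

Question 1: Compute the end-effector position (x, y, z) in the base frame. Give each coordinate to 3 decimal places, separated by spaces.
-6.543 7.961 1.993

after link 1: o_1 = (-1.0000, -1.7321, 3.0000)
after link 2: o_2 = (-4.4641, 0.2679, 3.0000)
after link 3: o_3 = (-5.0801, 1.2010, 2.1340)
after link 4: o_4 = (-5.8481, 6.7990, 2.4019)
after link 5: o_5 = (-5.0903, 6.6115, 3.0269)
after link 6: o_6 = (-6.5433, 7.9608, 1.9934)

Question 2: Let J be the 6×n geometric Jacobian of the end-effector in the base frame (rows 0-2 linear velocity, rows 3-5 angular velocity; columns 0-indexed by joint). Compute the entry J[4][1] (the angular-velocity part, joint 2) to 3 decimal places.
0.500

axis z_1 = (-0.8660,0.5000,0.0000); lever o_n−o_1 = (-5.5433,9.6929,-1.0066)
cross product → J_v[:, 1] = (-0.5033,-0.8717,-5.6226)
J_ω[:, 1] = z_1
entry J[4][1] = 0.5000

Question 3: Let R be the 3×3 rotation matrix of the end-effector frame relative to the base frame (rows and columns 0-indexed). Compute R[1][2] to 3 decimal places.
-0.125

End-effector z-axis (col 2 of R) = (-0.6495,-0.1250,0.7500)
R[1][2] = -0.1250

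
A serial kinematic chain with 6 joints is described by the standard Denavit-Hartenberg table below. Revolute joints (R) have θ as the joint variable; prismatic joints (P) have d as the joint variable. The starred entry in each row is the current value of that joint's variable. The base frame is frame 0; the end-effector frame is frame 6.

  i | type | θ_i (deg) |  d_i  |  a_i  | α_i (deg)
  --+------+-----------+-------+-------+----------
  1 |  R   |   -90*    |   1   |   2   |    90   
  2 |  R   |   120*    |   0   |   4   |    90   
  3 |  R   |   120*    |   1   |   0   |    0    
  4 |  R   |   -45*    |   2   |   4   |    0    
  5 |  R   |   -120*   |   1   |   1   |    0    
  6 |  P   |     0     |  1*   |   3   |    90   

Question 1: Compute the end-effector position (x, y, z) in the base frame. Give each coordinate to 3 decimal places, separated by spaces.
-1.035 -2.398 10.310

after link 1: o_1 = (0.0000, -2.0000, 1.0000)
after link 2: o_2 = (0.0000, -0.0000, 4.4641)
after link 3: o_3 = (0.0000, -0.8660, 4.9641)
after link 4: o_4 = (-3.8637, -2.0804, 6.8607)
after link 5: o_5 = (-3.1566, -2.5929, 7.9730)
after link 6: o_6 = (-1.0353, -2.3983, 10.3102)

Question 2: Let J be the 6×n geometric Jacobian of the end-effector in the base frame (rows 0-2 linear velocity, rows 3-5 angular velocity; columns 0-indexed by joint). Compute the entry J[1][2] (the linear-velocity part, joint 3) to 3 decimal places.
-0.518

axis z_2 = (0.0000,-0.8660,0.5000); lever o_n−o_2 = (-1.0353,-2.3983,5.8461)
cross product → J_v[:, 2] = (-3.8637,-0.5176,-0.8966)
J_ω[:, 2] = z_2
entry J[1][2] = -0.5176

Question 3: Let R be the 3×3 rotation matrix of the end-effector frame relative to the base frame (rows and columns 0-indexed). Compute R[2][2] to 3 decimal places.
End-effector z-axis (col 2 of R) = (0.7071,-0.3536,-0.6124)
R[2][2] = -0.6124

-0.612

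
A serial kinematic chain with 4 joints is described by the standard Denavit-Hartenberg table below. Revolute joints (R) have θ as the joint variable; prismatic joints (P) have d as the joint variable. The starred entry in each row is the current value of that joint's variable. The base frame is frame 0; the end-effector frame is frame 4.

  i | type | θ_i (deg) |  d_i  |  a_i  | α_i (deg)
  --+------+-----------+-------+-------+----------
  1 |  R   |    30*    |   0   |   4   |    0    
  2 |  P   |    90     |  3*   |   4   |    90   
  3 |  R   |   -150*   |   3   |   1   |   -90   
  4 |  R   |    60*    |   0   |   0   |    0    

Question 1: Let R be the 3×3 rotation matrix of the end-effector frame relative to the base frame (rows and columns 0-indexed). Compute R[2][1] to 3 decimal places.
End-effector y-axis (col 1 of R) = (-0.8080,0.3995,0.4330)
R[2][1] = 0.4330

0.433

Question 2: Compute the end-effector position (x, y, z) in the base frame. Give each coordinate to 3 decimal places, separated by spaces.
after link 1: o_1 = (3.4641, 2.0000, 0.0000)
after link 2: o_2 = (1.4641, 5.4641, 3.0000)
after link 3: o_3 = (4.4952, 6.2141, 2.5000)
after link 4: o_4 = (4.4952, 6.2141, 2.5000)

4.495 6.214 2.500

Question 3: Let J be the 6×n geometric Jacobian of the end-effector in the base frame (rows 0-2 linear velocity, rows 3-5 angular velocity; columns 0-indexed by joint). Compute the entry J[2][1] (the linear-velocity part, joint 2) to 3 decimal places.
prismatic axis z_1 = (0.0000,0.0000,1.0000)
J_v[:, 1] = z_1; J_ω[:, 1] = (0,0,0)
entry J[2][1] = 1.0000

1.000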